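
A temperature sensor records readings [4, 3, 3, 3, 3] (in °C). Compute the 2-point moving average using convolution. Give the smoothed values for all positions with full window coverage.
2-point moving average kernel = [1, 1]. Apply in 'valid' mode (full window coverage): avg[0] = (4 + 3) / 2 = 3.5; avg[1] = (3 + 3) / 2 = 3.0; avg[2] = (3 + 3) / 2 = 3.0; avg[3] = (3 + 3) / 2 = 3.0. Smoothed values: [3.5, 3.0, 3.0, 3.0]

[3.5, 3.0, 3.0, 3.0]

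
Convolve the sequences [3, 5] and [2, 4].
y[0] = 3×2 = 6; y[1] = 3×4 + 5×2 = 22; y[2] = 5×4 = 20

[6, 22, 20]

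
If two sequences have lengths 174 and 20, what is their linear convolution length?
Linear/full convolution length: m + n - 1 = 174 + 20 - 1 = 193

193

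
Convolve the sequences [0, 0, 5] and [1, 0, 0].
y[0] = 0×1 = 0; y[1] = 0×0 + 0×1 = 0; y[2] = 0×0 + 0×0 + 5×1 = 5; y[3] = 0×0 + 5×0 = 0; y[4] = 5×0 = 0

[0, 0, 5, 0, 0]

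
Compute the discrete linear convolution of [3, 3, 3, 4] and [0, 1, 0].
y[0] = 3×0 = 0; y[1] = 3×1 + 3×0 = 3; y[2] = 3×0 + 3×1 + 3×0 = 3; y[3] = 3×0 + 3×1 + 4×0 = 3; y[4] = 3×0 + 4×1 = 4; y[5] = 4×0 = 0

[0, 3, 3, 3, 4, 0]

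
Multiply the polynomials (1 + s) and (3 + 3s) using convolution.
Ascending coefficients: a = [1, 1], b = [3, 3]. c[0] = 1×3 = 3; c[1] = 1×3 + 1×3 = 6; c[2] = 1×3 = 3. Result coefficients: [3, 6, 3] → 3 + 6s + 3s^2

3 + 6s + 3s^2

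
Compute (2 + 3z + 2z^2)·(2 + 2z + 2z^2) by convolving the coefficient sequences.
Ascending coefficients: a = [2, 3, 2], b = [2, 2, 2]. c[0] = 2×2 = 4; c[1] = 2×2 + 3×2 = 10; c[2] = 2×2 + 3×2 + 2×2 = 14; c[3] = 3×2 + 2×2 = 10; c[4] = 2×2 = 4. Result coefficients: [4, 10, 14, 10, 4] → 4 + 10z + 14z^2 + 10z^3 + 4z^4

4 + 10z + 14z^2 + 10z^3 + 4z^4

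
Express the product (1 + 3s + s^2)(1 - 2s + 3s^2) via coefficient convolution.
Ascending coefficients: a = [1, 3, 1], b = [1, -2, 3]. c[0] = 1×1 = 1; c[1] = 1×-2 + 3×1 = 1; c[2] = 1×3 + 3×-2 + 1×1 = -2; c[3] = 3×3 + 1×-2 = 7; c[4] = 1×3 = 3. Result coefficients: [1, 1, -2, 7, 3] → 1 + s - 2s^2 + 7s^3 + 3s^4

1 + s - 2s^2 + 7s^3 + 3s^4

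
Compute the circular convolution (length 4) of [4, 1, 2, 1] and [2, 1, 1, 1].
Use y[k] = Σ_j s[j]·t[(k-j) mod 4]. y[0] = 4×2 + 1×1 + 2×1 + 1×1 = 12; y[1] = 4×1 + 1×2 + 2×1 + 1×1 = 9; y[2] = 4×1 + 1×1 + 2×2 + 1×1 = 10; y[3] = 4×1 + 1×1 + 2×1 + 1×2 = 9. Result: [12, 9, 10, 9]

[12, 9, 10, 9]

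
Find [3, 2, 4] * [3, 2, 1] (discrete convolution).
y[0] = 3×3 = 9; y[1] = 3×2 + 2×3 = 12; y[2] = 3×1 + 2×2 + 4×3 = 19; y[3] = 2×1 + 4×2 = 10; y[4] = 4×1 = 4

[9, 12, 19, 10, 4]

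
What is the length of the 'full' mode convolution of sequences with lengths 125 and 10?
Linear/full convolution length: m + n - 1 = 125 + 10 - 1 = 134

134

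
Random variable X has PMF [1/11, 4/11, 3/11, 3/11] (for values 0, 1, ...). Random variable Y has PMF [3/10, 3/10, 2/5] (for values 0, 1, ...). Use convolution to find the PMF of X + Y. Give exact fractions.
P(X+Y=k) = Σ_i P(X=i)·P(Y=k-i) — a convolution of [1/11, 4/11, 3/11, 3/11] and [3/10, 3/10, 2/5]. P(X+Y=0) = (1/11)×(3/10) = 3/110; P(X+Y=1) = (1/11)×(3/10) + (4/11)×(3/10) = 3/110 + 6/55 = 3/22; P(X+Y=2) = (1/11)×(2/5) + (4/11)×(3/10) + (3/11)×(3/10) = 2/55 + 6/55 + 9/110 = 5/22; P(X+Y=3) = (4/11)×(2/5) + (3/11)×(3/10) + (3/11)×(3/10) = 8/55 + 9/110 + 9/110 = 17/55; P(X+Y=4) = (3/11)×(2/5) + (3/11)×(3/10) = 6/55 + 9/110 = 21/110; P(X+Y=5) = (3/11)×(2/5) = 6/55. PMF: [3/110, 3/22, 5/22, 17/55, 21/110, 6/55] (sums to 1 ✓)

[3/110, 3/22, 5/22, 17/55, 21/110, 6/55]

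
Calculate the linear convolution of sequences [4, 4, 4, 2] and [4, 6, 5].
y[0] = 4×4 = 16; y[1] = 4×6 + 4×4 = 40; y[2] = 4×5 + 4×6 + 4×4 = 60; y[3] = 4×5 + 4×6 + 2×4 = 52; y[4] = 4×5 + 2×6 = 32; y[5] = 2×5 = 10

[16, 40, 60, 52, 32, 10]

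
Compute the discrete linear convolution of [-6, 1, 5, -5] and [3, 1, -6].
y[0] = -6×3 = -18; y[1] = -6×1 + 1×3 = -3; y[2] = -6×-6 + 1×1 + 5×3 = 52; y[3] = 1×-6 + 5×1 + -5×3 = -16; y[4] = 5×-6 + -5×1 = -35; y[5] = -5×-6 = 30

[-18, -3, 52, -16, -35, 30]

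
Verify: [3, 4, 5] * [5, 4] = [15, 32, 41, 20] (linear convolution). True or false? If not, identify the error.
Recompute linear convolution of [3, 4, 5] and [5, 4]: y[0] = 3×5 = 15; y[1] = 3×4 + 4×5 = 32; y[2] = 4×4 + 5×5 = 41; y[3] = 5×4 = 20 → [15, 32, 41, 20]. Given [15, 32, 41, 20] matches, so answer: Yes

Yes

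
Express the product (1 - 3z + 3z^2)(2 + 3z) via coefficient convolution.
Ascending coefficients: a = [1, -3, 3], b = [2, 3]. c[0] = 1×2 = 2; c[1] = 1×3 + -3×2 = -3; c[2] = -3×3 + 3×2 = -3; c[3] = 3×3 = 9. Result coefficients: [2, -3, -3, 9] → 2 - 3z - 3z^2 + 9z^3

2 - 3z - 3z^2 + 9z^3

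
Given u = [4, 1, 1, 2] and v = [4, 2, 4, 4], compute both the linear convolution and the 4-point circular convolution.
Linear: y_lin[0] = 4×4 = 16; y_lin[1] = 4×2 + 1×4 = 12; y_lin[2] = 4×4 + 1×2 + 1×4 = 22; y_lin[3] = 4×4 + 1×4 + 1×2 + 2×4 = 30; y_lin[4] = 1×4 + 1×4 + 2×2 = 12; y_lin[5] = 1×4 + 2×4 = 12; y_lin[6] = 2×4 = 8 → [16, 12, 22, 30, 12, 12, 8]. Circular (length 4): y[0] = 4×4 + 1×4 + 1×4 + 2×2 = 28; y[1] = 4×2 + 1×4 + 1×4 + 2×4 = 24; y[2] = 4×4 + 1×2 + 1×4 + 2×4 = 30; y[3] = 4×4 + 1×4 + 1×2 + 2×4 = 30 → [28, 24, 30, 30]

Linear: [16, 12, 22, 30, 12, 12, 8], Circular: [28, 24, 30, 30]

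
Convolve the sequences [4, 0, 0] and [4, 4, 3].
y[0] = 4×4 = 16; y[1] = 4×4 + 0×4 = 16; y[2] = 4×3 + 0×4 + 0×4 = 12; y[3] = 0×3 + 0×4 = 0; y[4] = 0×3 = 0

[16, 16, 12, 0, 0]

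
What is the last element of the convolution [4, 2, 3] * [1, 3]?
Use y[k] = Σ_i a[i]·b[k-i] at k=3. y[3] = 3×3 = 9

9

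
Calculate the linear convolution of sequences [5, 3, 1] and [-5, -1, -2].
y[0] = 5×-5 = -25; y[1] = 5×-1 + 3×-5 = -20; y[2] = 5×-2 + 3×-1 + 1×-5 = -18; y[3] = 3×-2 + 1×-1 = -7; y[4] = 1×-2 = -2

[-25, -20, -18, -7, -2]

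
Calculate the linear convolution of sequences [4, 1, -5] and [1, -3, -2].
y[0] = 4×1 = 4; y[1] = 4×-3 + 1×1 = -11; y[2] = 4×-2 + 1×-3 + -5×1 = -16; y[3] = 1×-2 + -5×-3 = 13; y[4] = -5×-2 = 10

[4, -11, -16, 13, 10]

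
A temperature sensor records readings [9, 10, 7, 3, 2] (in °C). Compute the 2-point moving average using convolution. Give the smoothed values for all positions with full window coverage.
2-point moving average kernel = [1, 1]. Apply in 'valid' mode (full window coverage): avg[0] = (9 + 10) / 2 = 9.5; avg[1] = (10 + 7) / 2 = 8.5; avg[2] = (7 + 3) / 2 = 5.0; avg[3] = (3 + 2) / 2 = 2.5. Smoothed values: [9.5, 8.5, 5.0, 2.5]

[9.5, 8.5, 5.0, 2.5]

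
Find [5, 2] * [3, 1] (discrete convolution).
y[0] = 5×3 = 15; y[1] = 5×1 + 2×3 = 11; y[2] = 2×1 = 2

[15, 11, 2]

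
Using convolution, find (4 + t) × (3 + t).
Ascending coefficients: a = [4, 1], b = [3, 1]. c[0] = 4×3 = 12; c[1] = 4×1 + 1×3 = 7; c[2] = 1×1 = 1. Result coefficients: [12, 7, 1] → 12 + 7t + t^2

12 + 7t + t^2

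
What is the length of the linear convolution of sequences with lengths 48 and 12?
Linear/full convolution length: m + n - 1 = 48 + 12 - 1 = 59

59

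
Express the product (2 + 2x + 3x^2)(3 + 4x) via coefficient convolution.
Ascending coefficients: a = [2, 2, 3], b = [3, 4]. c[0] = 2×3 = 6; c[1] = 2×4 + 2×3 = 14; c[2] = 2×4 + 3×3 = 17; c[3] = 3×4 = 12. Result coefficients: [6, 14, 17, 12] → 6 + 14x + 17x^2 + 12x^3

6 + 14x + 17x^2 + 12x^3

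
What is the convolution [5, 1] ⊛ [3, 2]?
y[0] = 5×3 = 15; y[1] = 5×2 + 1×3 = 13; y[2] = 1×2 = 2

[15, 13, 2]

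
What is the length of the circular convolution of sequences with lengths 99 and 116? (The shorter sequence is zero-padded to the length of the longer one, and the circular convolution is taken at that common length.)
Circular convolution (zero-padding the shorter input) has length max(m, n) = max(99, 116) = 116

116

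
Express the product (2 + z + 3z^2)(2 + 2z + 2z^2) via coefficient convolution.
Ascending coefficients: a = [2, 1, 3], b = [2, 2, 2]. c[0] = 2×2 = 4; c[1] = 2×2 + 1×2 = 6; c[2] = 2×2 + 1×2 + 3×2 = 12; c[3] = 1×2 + 3×2 = 8; c[4] = 3×2 = 6. Result coefficients: [4, 6, 12, 8, 6] → 4 + 6z + 12z^2 + 8z^3 + 6z^4

4 + 6z + 12z^2 + 8z^3 + 6z^4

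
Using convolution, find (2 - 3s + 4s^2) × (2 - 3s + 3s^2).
Ascending coefficients: a = [2, -3, 4], b = [2, -3, 3]. c[0] = 2×2 = 4; c[1] = 2×-3 + -3×2 = -12; c[2] = 2×3 + -3×-3 + 4×2 = 23; c[3] = -3×3 + 4×-3 = -21; c[4] = 4×3 = 12. Result coefficients: [4, -12, 23, -21, 12] → 4 - 12s + 23s^2 - 21s^3 + 12s^4

4 - 12s + 23s^2 - 21s^3 + 12s^4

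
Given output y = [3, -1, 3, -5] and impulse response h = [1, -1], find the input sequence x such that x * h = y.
Deconvolve y=[3, -1, 3, -5] by h=[1, -1]. Since h[0]=1, solve forward: x[0] = y[0] / 1 = 3; x[1] = (y[1] - 3×-1) / 1 = 2; x[2] = (y[2] - 2×-1) / 1 = 5. So x = [3, 2, 5]. Check by forward convolution: y[0] = 3×1 = 3; y[1] = 3×-1 + 2×1 = -1; y[2] = 2×-1 + 5×1 = 3; y[3] = 5×-1 = -5

[3, 2, 5]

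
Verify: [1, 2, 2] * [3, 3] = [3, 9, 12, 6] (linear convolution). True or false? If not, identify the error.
Recompute linear convolution of [1, 2, 2] and [3, 3]: y[0] = 1×3 = 3; y[1] = 1×3 + 2×3 = 9; y[2] = 2×3 + 2×3 = 12; y[3] = 2×3 = 6 → [3, 9, 12, 6]. Given [3, 9, 12, 6] matches, so answer: Yes

Yes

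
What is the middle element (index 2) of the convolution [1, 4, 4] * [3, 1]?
Use y[k] = Σ_i a[i]·b[k-i] at k=2. y[2] = 4×1 + 4×3 = 16

16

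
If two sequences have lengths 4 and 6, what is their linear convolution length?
Linear/full convolution length: m + n - 1 = 4 + 6 - 1 = 9

9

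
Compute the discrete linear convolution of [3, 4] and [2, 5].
y[0] = 3×2 = 6; y[1] = 3×5 + 4×2 = 23; y[2] = 4×5 = 20

[6, 23, 20]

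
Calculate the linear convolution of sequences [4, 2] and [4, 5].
y[0] = 4×4 = 16; y[1] = 4×5 + 2×4 = 28; y[2] = 2×5 = 10

[16, 28, 10]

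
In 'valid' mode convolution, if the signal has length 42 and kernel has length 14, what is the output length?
'Valid' mode counts only positions where the kernel fully overlaps the signal: m - n + 1 = 42 - 14 + 1 = 29

29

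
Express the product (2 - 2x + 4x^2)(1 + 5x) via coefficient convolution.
Ascending coefficients: a = [2, -2, 4], b = [1, 5]. c[0] = 2×1 = 2; c[1] = 2×5 + -2×1 = 8; c[2] = -2×5 + 4×1 = -6; c[3] = 4×5 = 20. Result coefficients: [2, 8, -6, 20] → 2 + 8x - 6x^2 + 20x^3

2 + 8x - 6x^2 + 20x^3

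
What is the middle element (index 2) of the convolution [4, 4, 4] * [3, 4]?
Use y[k] = Σ_i a[i]·b[k-i] at k=2. y[2] = 4×4 + 4×3 = 28

28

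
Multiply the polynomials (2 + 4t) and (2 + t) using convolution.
Ascending coefficients: a = [2, 4], b = [2, 1]. c[0] = 2×2 = 4; c[1] = 2×1 + 4×2 = 10; c[2] = 4×1 = 4. Result coefficients: [4, 10, 4] → 4 + 10t + 4t^2

4 + 10t + 4t^2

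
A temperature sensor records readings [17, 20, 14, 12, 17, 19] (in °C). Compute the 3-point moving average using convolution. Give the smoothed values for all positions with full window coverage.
3-point moving average kernel = [1, 1, 1]. Apply in 'valid' mode (full window coverage): avg[0] = (17 + 20 + 14) / 3 = 17.0; avg[1] = (20 + 14 + 12) / 3 = 15.33; avg[2] = (14 + 12 + 17) / 3 = 14.33; avg[3] = (12 + 17 + 19) / 3 = 16.0. Smoothed values: [17.0, 15.33, 14.33, 16.0]

[17.0, 15.33, 14.33, 16.0]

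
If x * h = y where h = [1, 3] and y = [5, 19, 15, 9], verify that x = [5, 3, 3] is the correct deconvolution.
Forward-compute [5, 3, 3] * [1, 3]: y[0] = 5×1 = 5; y[1] = 5×3 + 3×1 = 18; y[2] = 3×3 + 3×1 = 12; y[3] = 3×3 = 9 → [5, 18, 12, 9]. Does not match given y = [5, 19, 15, 9].

Not verified. [5, 3, 3] * [1, 3] = [5, 18, 12, 9], which differs from [5, 19, 15, 9] at index 1.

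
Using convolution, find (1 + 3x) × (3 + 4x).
Ascending coefficients: a = [1, 3], b = [3, 4]. c[0] = 1×3 = 3; c[1] = 1×4 + 3×3 = 13; c[2] = 3×4 = 12. Result coefficients: [3, 13, 12] → 3 + 13x + 12x^2

3 + 13x + 12x^2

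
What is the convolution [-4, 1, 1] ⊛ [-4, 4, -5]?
y[0] = -4×-4 = 16; y[1] = -4×4 + 1×-4 = -20; y[2] = -4×-5 + 1×4 + 1×-4 = 20; y[3] = 1×-5 + 1×4 = -1; y[4] = 1×-5 = -5

[16, -20, 20, -1, -5]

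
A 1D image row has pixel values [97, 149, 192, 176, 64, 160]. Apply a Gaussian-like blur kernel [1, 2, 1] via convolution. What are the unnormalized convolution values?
Convolve image row [97, 149, 192, 176, 64, 160] with kernel [1, 2, 1]: y[0] = 97×1 = 97; y[1] = 97×2 + 149×1 = 343; y[2] = 97×1 + 149×2 + 192×1 = 587; y[3] = 149×1 + 192×2 + 176×1 = 709; y[4] = 192×1 + 176×2 + 64×1 = 608; y[5] = 176×1 + 64×2 + 160×1 = 464; y[6] = 64×1 + 160×2 = 384; y[7] = 160×1 = 160 → [97, 343, 587, 709, 608, 464, 384, 160]. Normalization factor = sum(kernel) = 4.

[97, 343, 587, 709, 608, 464, 384, 160]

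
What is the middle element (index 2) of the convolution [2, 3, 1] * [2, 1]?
Use y[k] = Σ_i a[i]·b[k-i] at k=2. y[2] = 3×1 + 1×2 = 5

5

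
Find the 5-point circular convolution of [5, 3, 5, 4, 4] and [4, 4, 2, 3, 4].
Use y[k] = Σ_j u[j]·v[(k-j) mod 5]. y[0] = 5×4 + 3×4 + 5×3 + 4×2 + 4×4 = 71; y[1] = 5×4 + 3×4 + 5×4 + 4×3 + 4×2 = 72; y[2] = 5×2 + 3×4 + 5×4 + 4×4 + 4×3 = 70; y[3] = 5×3 + 3×2 + 5×4 + 4×4 + 4×4 = 73; y[4] = 5×4 + 3×3 + 5×2 + 4×4 + 4×4 = 71. Result: [71, 72, 70, 73, 71]

[71, 72, 70, 73, 71]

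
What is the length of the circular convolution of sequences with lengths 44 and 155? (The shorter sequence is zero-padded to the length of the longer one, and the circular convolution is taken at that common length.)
Circular convolution (zero-padding the shorter input) has length max(m, n) = max(44, 155) = 155

155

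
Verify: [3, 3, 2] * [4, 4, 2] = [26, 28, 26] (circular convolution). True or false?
Recompute circular convolution of [3, 3, 2] and [4, 4, 2]: y[0] = 3×4 + 3×2 + 2×4 = 26; y[1] = 3×4 + 3×4 + 2×2 = 28; y[2] = 3×2 + 3×4 + 2×4 = 26 → [26, 28, 26]. Given [26, 28, 26] matches, so answer: Yes

Yes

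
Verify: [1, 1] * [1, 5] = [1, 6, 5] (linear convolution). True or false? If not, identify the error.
Recompute linear convolution of [1, 1] and [1, 5]: y[0] = 1×1 = 1; y[1] = 1×5 + 1×1 = 6; y[2] = 1×5 = 5 → [1, 6, 5]. Given [1, 6, 5] matches, so answer: Yes

Yes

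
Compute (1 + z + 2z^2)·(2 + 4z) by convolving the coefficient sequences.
Ascending coefficients: a = [1, 1, 2], b = [2, 4]. c[0] = 1×2 = 2; c[1] = 1×4 + 1×2 = 6; c[2] = 1×4 + 2×2 = 8; c[3] = 2×4 = 8. Result coefficients: [2, 6, 8, 8] → 2 + 6z + 8z^2 + 8z^3

2 + 6z + 8z^2 + 8z^3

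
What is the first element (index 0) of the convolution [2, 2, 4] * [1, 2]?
Use y[k] = Σ_i a[i]·b[k-i] at k=0. y[0] = 2×1 = 2

2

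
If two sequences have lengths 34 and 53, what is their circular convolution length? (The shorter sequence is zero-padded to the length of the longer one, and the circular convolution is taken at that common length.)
Circular convolution (zero-padding the shorter input) has length max(m, n) = max(34, 53) = 53

53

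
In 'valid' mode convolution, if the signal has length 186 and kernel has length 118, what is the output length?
'Valid' mode counts only positions where the kernel fully overlaps the signal: m - n + 1 = 186 - 118 + 1 = 69

69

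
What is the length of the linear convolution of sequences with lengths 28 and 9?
Linear/full convolution length: m + n - 1 = 28 + 9 - 1 = 36

36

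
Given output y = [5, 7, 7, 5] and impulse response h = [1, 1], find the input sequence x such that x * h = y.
Deconvolve y=[5, 7, 7, 5] by h=[1, 1]. Since h[0]=1, solve forward: x[0] = y[0] / 1 = 5; x[1] = (y[1] - 5×1) / 1 = 2; x[2] = (y[2] - 2×1) / 1 = 5. So x = [5, 2, 5]. Check by forward convolution: y[0] = 5×1 = 5; y[1] = 5×1 + 2×1 = 7; y[2] = 2×1 + 5×1 = 7; y[3] = 5×1 = 5

[5, 2, 5]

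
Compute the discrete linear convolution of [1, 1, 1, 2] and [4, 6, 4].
y[0] = 1×4 = 4; y[1] = 1×6 + 1×4 = 10; y[2] = 1×4 + 1×6 + 1×4 = 14; y[3] = 1×4 + 1×6 + 2×4 = 18; y[4] = 1×4 + 2×6 = 16; y[5] = 2×4 = 8

[4, 10, 14, 18, 16, 8]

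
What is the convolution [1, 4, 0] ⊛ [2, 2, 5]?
y[0] = 1×2 = 2; y[1] = 1×2 + 4×2 = 10; y[2] = 1×5 + 4×2 + 0×2 = 13; y[3] = 4×5 + 0×2 = 20; y[4] = 0×5 = 0

[2, 10, 13, 20, 0]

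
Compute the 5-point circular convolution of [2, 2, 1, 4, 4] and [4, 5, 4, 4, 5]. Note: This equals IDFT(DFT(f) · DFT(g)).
Either evaluate y[k] = Σ_j f[j]·g[(k-j) mod 5] directly, or use IDFT(DFT(f) · DFT(g)). y[0] = 2×4 + 2×5 + 1×4 + 4×4 + 4×5 = 58; y[1] = 2×5 + 2×4 + 1×5 + 4×4 + 4×4 = 55; y[2] = 2×4 + 2×5 + 1×4 + 4×5 + 4×4 = 58; y[3] = 2×4 + 2×4 + 1×5 + 4×4 + 4×5 = 57; y[4] = 2×5 + 2×4 + 1×4 + 4×5 + 4×4 = 58. Result: [58, 55, 58, 57, 58]

[58, 55, 58, 57, 58]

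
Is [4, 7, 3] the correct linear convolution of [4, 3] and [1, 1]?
Recompute linear convolution of [4, 3] and [1, 1]: y[0] = 4×1 = 4; y[1] = 4×1 + 3×1 = 7; y[2] = 3×1 = 3 → [4, 7, 3]. Given [4, 7, 3] matches, so answer: Yes

Yes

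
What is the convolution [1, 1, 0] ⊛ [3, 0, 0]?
y[0] = 1×3 = 3; y[1] = 1×0 + 1×3 = 3; y[2] = 1×0 + 1×0 + 0×3 = 0; y[3] = 1×0 + 0×0 = 0; y[4] = 0×0 = 0

[3, 3, 0, 0, 0]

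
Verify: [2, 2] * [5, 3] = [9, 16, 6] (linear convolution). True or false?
Recompute linear convolution of [2, 2] and [5, 3]: y[0] = 2×5 = 10; y[1] = 2×3 + 2×5 = 16; y[2] = 2×3 = 6 → [10, 16, 6]. Compare to given [9, 16, 6]: they differ at index 0: given 9, correct 10, so answer: No

No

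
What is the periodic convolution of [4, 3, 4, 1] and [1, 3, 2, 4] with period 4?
Use y[k] = Σ_j s[j]·t[(k-j) mod 4]. y[0] = 4×1 + 3×4 + 4×2 + 1×3 = 27; y[1] = 4×3 + 3×1 + 4×4 + 1×2 = 33; y[2] = 4×2 + 3×3 + 4×1 + 1×4 = 25; y[3] = 4×4 + 3×2 + 4×3 + 1×1 = 35. Result: [27, 33, 25, 35]

[27, 33, 25, 35]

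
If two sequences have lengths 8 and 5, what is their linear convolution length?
Linear/full convolution length: m + n - 1 = 8 + 5 - 1 = 12

12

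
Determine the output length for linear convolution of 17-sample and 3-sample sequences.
Linear/full convolution length: m + n - 1 = 17 + 3 - 1 = 19

19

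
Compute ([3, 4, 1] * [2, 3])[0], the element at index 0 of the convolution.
Use y[k] = Σ_i a[i]·b[k-i] at k=0. y[0] = 3×2 = 6

6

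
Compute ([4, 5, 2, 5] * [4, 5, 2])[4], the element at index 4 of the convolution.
Use y[k] = Σ_i a[i]·b[k-i] at k=4. y[4] = 2×2 + 5×5 = 29

29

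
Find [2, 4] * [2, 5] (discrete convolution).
y[0] = 2×2 = 4; y[1] = 2×5 + 4×2 = 18; y[2] = 4×5 = 20

[4, 18, 20]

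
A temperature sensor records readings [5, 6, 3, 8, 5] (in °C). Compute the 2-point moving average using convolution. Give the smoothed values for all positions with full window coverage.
2-point moving average kernel = [1, 1]. Apply in 'valid' mode (full window coverage): avg[0] = (5 + 6) / 2 = 5.5; avg[1] = (6 + 3) / 2 = 4.5; avg[2] = (3 + 8) / 2 = 5.5; avg[3] = (8 + 5) / 2 = 6.5. Smoothed values: [5.5, 4.5, 5.5, 6.5]

[5.5, 4.5, 5.5, 6.5]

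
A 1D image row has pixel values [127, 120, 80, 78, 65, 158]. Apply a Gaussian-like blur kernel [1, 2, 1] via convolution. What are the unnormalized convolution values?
Convolve image row [127, 120, 80, 78, 65, 158] with kernel [1, 2, 1]: y[0] = 127×1 = 127; y[1] = 127×2 + 120×1 = 374; y[2] = 127×1 + 120×2 + 80×1 = 447; y[3] = 120×1 + 80×2 + 78×1 = 358; y[4] = 80×1 + 78×2 + 65×1 = 301; y[5] = 78×1 + 65×2 + 158×1 = 366; y[6] = 65×1 + 158×2 = 381; y[7] = 158×1 = 158 → [127, 374, 447, 358, 301, 366, 381, 158]. Normalization factor = sum(kernel) = 4.

[127, 374, 447, 358, 301, 366, 381, 158]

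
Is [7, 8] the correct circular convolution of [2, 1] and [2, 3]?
Recompute circular convolution of [2, 1] and [2, 3]: y[0] = 2×2 + 1×3 = 7; y[1] = 2×3 + 1×2 = 8 → [7, 8]. Given [7, 8] matches, so answer: Yes

Yes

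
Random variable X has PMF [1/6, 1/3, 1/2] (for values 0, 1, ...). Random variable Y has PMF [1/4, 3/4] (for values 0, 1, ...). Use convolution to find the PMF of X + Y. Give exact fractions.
P(X+Y=k) = Σ_i P(X=i)·P(Y=k-i) — a convolution of [1/6, 1/3, 1/2] and [1/4, 3/4]. P(X+Y=0) = (1/6)×(1/4) = 1/24; P(X+Y=1) = (1/6)×(3/4) + (1/3)×(1/4) = 1/8 + 1/12 = 5/24; P(X+Y=2) = (1/3)×(3/4) + (1/2)×(1/4) = 1/4 + 1/8 = 3/8; P(X+Y=3) = (1/2)×(3/4) = 3/8. PMF: [1/24, 5/24, 3/8, 3/8] (sums to 1 ✓)

[1/24, 5/24, 3/8, 3/8]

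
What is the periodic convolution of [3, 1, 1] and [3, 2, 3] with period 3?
Use y[k] = Σ_j f[j]·g[(k-j) mod 3]. y[0] = 3×3 + 1×3 + 1×2 = 14; y[1] = 3×2 + 1×3 + 1×3 = 12; y[2] = 3×3 + 1×2 + 1×3 = 14. Result: [14, 12, 14]

[14, 12, 14]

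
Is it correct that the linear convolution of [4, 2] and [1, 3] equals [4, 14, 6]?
Recompute linear convolution of [4, 2] and [1, 3]: y[0] = 4×1 = 4; y[1] = 4×3 + 2×1 = 14; y[2] = 2×3 = 6 → [4, 14, 6]. Given [4, 14, 6] matches, so answer: Yes

Yes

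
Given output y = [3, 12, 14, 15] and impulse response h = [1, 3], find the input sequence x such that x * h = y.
Deconvolve y=[3, 12, 14, 15] by h=[1, 3]. Since h[0]=1, solve forward: x[0] = y[0] / 1 = 3; x[1] = (y[1] - 3×3) / 1 = 3; x[2] = (y[2] - 3×3) / 1 = 5. So x = [3, 3, 5]. Check by forward convolution: y[0] = 3×1 = 3; y[1] = 3×3 + 3×1 = 12; y[2] = 3×3 + 5×1 = 14; y[3] = 5×3 = 15

[3, 3, 5]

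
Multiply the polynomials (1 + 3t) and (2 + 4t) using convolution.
Ascending coefficients: a = [1, 3], b = [2, 4]. c[0] = 1×2 = 2; c[1] = 1×4 + 3×2 = 10; c[2] = 3×4 = 12. Result coefficients: [2, 10, 12] → 2 + 10t + 12t^2

2 + 10t + 12t^2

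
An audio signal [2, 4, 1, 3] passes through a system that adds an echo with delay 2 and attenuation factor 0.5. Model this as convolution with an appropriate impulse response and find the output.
Direct-path + delayed-attenuated-path model → impulse response h = [1, 0, 0.5] (1 at lag 0, 0.5 at lag 2). Output y[n] = x[n] + 0.5·x[n - 2] (with x[n] = 0 outside 0..3): y[0] = 2 + 0.5×0 = 2; y[1] = 4 + 0.5×0 = 4; y[2] = 1 + 0.5×2 = 2.0; y[3] = 3 + 0.5×4 = 5.0; y[4] = 0 + 0.5×1 = 0.5; y[5] = 0 + 0.5×3 = 1.5. So y = [2, 4, 2.0, 5.0, 0.5, 1.5]

[2, 4, 2.0, 5.0, 0.5, 1.5]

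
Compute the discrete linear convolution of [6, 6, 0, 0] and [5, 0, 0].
y[0] = 6×5 = 30; y[1] = 6×0 + 6×5 = 30; y[2] = 6×0 + 6×0 + 0×5 = 0; y[3] = 6×0 + 0×0 + 0×5 = 0; y[4] = 0×0 + 0×0 = 0; y[5] = 0×0 = 0

[30, 30, 0, 0, 0, 0]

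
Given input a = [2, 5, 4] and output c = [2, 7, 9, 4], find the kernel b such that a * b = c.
Output length 4 = len(a) + len(b) - 1 ⇒ len(b) = 2. Solve b forward using b[k] = (c[k] - Σ_{i≥1} a[i]·b[k-i]) / a[0]: b[0] = c[0] / a[0] = 2 / 2 = 1; b[1] = (c[1] - 5×1) / a[0] = (7 - 5×1) / 2 = 1. So b = [1, 1]. Forward-check [2, 5, 4] * [1, 1]: c[0] = 2×1 = 2; c[1] = 2×1 + 5×1 = 7; c[2] = 5×1 + 4×1 = 9; c[3] = 4×1 = 4 → [2, 7, 9, 4] ✓

[1, 1]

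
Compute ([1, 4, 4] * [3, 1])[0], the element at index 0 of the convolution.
Use y[k] = Σ_i a[i]·b[k-i] at k=0. y[0] = 1×3 = 3

3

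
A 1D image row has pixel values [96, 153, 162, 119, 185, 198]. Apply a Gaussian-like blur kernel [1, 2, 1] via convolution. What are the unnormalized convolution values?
Convolve image row [96, 153, 162, 119, 185, 198] with kernel [1, 2, 1]: y[0] = 96×1 = 96; y[1] = 96×2 + 153×1 = 345; y[2] = 96×1 + 153×2 + 162×1 = 564; y[3] = 153×1 + 162×2 + 119×1 = 596; y[4] = 162×1 + 119×2 + 185×1 = 585; y[5] = 119×1 + 185×2 + 198×1 = 687; y[6] = 185×1 + 198×2 = 581; y[7] = 198×1 = 198 → [96, 345, 564, 596, 585, 687, 581, 198]. Normalization factor = sum(kernel) = 4.

[96, 345, 564, 596, 585, 687, 581, 198]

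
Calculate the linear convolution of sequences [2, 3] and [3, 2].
y[0] = 2×3 = 6; y[1] = 2×2 + 3×3 = 13; y[2] = 3×2 = 6

[6, 13, 6]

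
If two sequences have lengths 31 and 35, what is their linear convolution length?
Linear/full convolution length: m + n - 1 = 31 + 35 - 1 = 65

65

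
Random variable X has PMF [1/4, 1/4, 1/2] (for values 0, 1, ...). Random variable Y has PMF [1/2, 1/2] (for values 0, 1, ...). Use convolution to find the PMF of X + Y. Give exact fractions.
P(X+Y=k) = Σ_i P(X=i)·P(Y=k-i) — a convolution of [1/4, 1/4, 1/2] and [1/2, 1/2]. P(X+Y=0) = (1/4)×(1/2) = 1/8; P(X+Y=1) = (1/4)×(1/2) + (1/4)×(1/2) = 1/8 + 1/8 = 1/4; P(X+Y=2) = (1/4)×(1/2) + (1/2)×(1/2) = 1/8 + 1/4 = 3/8; P(X+Y=3) = (1/2)×(1/2) = 1/4. PMF: [1/8, 1/4, 3/8, 1/4] (sums to 1 ✓)

[1/8, 1/4, 3/8, 1/4]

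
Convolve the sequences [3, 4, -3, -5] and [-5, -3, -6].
y[0] = 3×-5 = -15; y[1] = 3×-3 + 4×-5 = -29; y[2] = 3×-6 + 4×-3 + -3×-5 = -15; y[3] = 4×-6 + -3×-3 + -5×-5 = 10; y[4] = -3×-6 + -5×-3 = 33; y[5] = -5×-6 = 30

[-15, -29, -15, 10, 33, 30]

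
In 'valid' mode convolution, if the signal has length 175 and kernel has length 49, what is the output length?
'Valid' mode counts only positions where the kernel fully overlaps the signal: m - n + 1 = 175 - 49 + 1 = 127

127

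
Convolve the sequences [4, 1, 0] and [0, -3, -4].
y[0] = 4×0 = 0; y[1] = 4×-3 + 1×0 = -12; y[2] = 4×-4 + 1×-3 + 0×0 = -19; y[3] = 1×-4 + 0×-3 = -4; y[4] = 0×-4 = 0

[0, -12, -19, -4, 0]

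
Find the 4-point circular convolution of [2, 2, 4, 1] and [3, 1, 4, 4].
Use y[k] = Σ_j s[j]·t[(k-j) mod 4]. y[0] = 2×3 + 2×4 + 4×4 + 1×1 = 31; y[1] = 2×1 + 2×3 + 4×4 + 1×4 = 28; y[2] = 2×4 + 2×1 + 4×3 + 1×4 = 26; y[3] = 2×4 + 2×4 + 4×1 + 1×3 = 23. Result: [31, 28, 26, 23]

[31, 28, 26, 23]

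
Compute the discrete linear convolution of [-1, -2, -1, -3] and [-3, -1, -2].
y[0] = -1×-3 = 3; y[1] = -1×-1 + -2×-3 = 7; y[2] = -1×-2 + -2×-1 + -1×-3 = 7; y[3] = -2×-2 + -1×-1 + -3×-3 = 14; y[4] = -1×-2 + -3×-1 = 5; y[5] = -3×-2 = 6

[3, 7, 7, 14, 5, 6]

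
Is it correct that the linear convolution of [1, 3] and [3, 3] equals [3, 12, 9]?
Recompute linear convolution of [1, 3] and [3, 3]: y[0] = 1×3 = 3; y[1] = 1×3 + 3×3 = 12; y[2] = 3×3 = 9 → [3, 12, 9]. Given [3, 12, 9] matches, so answer: Yes

Yes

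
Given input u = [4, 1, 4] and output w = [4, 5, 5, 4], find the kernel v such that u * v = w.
Output length 4 = len(u) + len(v) - 1 ⇒ len(v) = 2. Solve v forward using v[k] = (w[k] - Σ_{i≥1} u[i]·v[k-i]) / u[0]: v[0] = w[0] / u[0] = 4 / 4 = 1; v[1] = (w[1] - 1×1) / u[0] = (5 - 1×1) / 4 = 1. So v = [1, 1]. Forward-check [4, 1, 4] * [1, 1]: w[0] = 4×1 = 4; w[1] = 4×1 + 1×1 = 5; w[2] = 1×1 + 4×1 = 5; w[3] = 4×1 = 4 → [4, 5, 5, 4] ✓

[1, 1]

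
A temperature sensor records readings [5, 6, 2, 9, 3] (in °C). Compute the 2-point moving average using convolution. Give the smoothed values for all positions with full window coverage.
2-point moving average kernel = [1, 1]. Apply in 'valid' mode (full window coverage): avg[0] = (5 + 6) / 2 = 5.5; avg[1] = (6 + 2) / 2 = 4.0; avg[2] = (2 + 9) / 2 = 5.5; avg[3] = (9 + 3) / 2 = 6.0. Smoothed values: [5.5, 4.0, 5.5, 6.0]

[5.5, 4.0, 5.5, 6.0]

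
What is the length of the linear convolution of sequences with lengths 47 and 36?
Linear/full convolution length: m + n - 1 = 47 + 36 - 1 = 82

82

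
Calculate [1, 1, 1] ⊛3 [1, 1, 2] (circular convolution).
Use y[k] = Σ_j s[j]·t[(k-j) mod 3]. y[0] = 1×1 + 1×2 + 1×1 = 4; y[1] = 1×1 + 1×1 + 1×2 = 4; y[2] = 1×2 + 1×1 + 1×1 = 4. Result: [4, 4, 4]

[4, 4, 4]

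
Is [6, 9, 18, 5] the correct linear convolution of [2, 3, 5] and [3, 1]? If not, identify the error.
Recompute linear convolution of [2, 3, 5] and [3, 1]: y[0] = 2×3 = 6; y[1] = 2×1 + 3×3 = 11; y[2] = 3×1 + 5×3 = 18; y[3] = 5×1 = 5 → [6, 11, 18, 5]. Compare to given [6, 9, 18, 5]: they differ at index 1: given 9, correct 11, so answer: No

No. Error at index 1: given 9, correct 11.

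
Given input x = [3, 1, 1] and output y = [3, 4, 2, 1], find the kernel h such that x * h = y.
Output length 4 = len(x) + len(h) - 1 ⇒ len(h) = 2. Solve h forward using h[k] = (y[k] - Σ_{i≥1} x[i]·h[k-i]) / x[0]: h[0] = y[0] / x[0] = 3 / 3 = 1; h[1] = (y[1] - 1×1) / x[0] = (4 - 1×1) / 3 = 1. So h = [1, 1]. Forward-check [3, 1, 1] * [1, 1]: y[0] = 3×1 = 3; y[1] = 3×1 + 1×1 = 4; y[2] = 1×1 + 1×1 = 2; y[3] = 1×1 = 1 → [3, 4, 2, 1] ✓

[1, 1]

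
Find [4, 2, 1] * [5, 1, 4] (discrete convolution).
y[0] = 4×5 = 20; y[1] = 4×1 + 2×5 = 14; y[2] = 4×4 + 2×1 + 1×5 = 23; y[3] = 2×4 + 1×1 = 9; y[4] = 1×4 = 4

[20, 14, 23, 9, 4]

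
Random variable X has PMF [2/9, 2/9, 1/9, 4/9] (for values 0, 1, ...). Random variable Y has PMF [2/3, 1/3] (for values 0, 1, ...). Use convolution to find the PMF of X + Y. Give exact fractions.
P(X+Y=k) = Σ_i P(X=i)·P(Y=k-i) — a convolution of [2/9, 2/9, 1/9, 4/9] and [2/3, 1/3]. P(X+Y=0) = (2/9)×(2/3) = 4/27; P(X+Y=1) = (2/9)×(1/3) + (2/9)×(2/3) = 2/27 + 4/27 = 2/9; P(X+Y=2) = (2/9)×(1/3) + (1/9)×(2/3) = 2/27 + 2/27 = 4/27; P(X+Y=3) = (1/9)×(1/3) + (4/9)×(2/3) = 1/27 + 8/27 = 1/3; P(X+Y=4) = (4/9)×(1/3) = 4/27. PMF: [4/27, 2/9, 4/27, 1/3, 4/27] (sums to 1 ✓)

[4/27, 2/9, 4/27, 1/3, 4/27]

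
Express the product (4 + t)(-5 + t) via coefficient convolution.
Ascending coefficients: a = [4, 1], b = [-5, 1]. c[0] = 4×-5 = -20; c[1] = 4×1 + 1×-5 = -1; c[2] = 1×1 = 1. Result coefficients: [-20, -1, 1] → -20 - t + t^2

-20 - t + t^2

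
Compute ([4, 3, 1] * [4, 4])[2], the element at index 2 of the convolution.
Use y[k] = Σ_i a[i]·b[k-i] at k=2. y[2] = 3×4 + 1×4 = 16

16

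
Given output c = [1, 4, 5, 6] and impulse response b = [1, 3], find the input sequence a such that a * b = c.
Deconvolve c=[1, 4, 5, 6] by b=[1, 3]. Since b[0]=1, solve forward: a[0] = c[0] / 1 = 1; a[1] = (c[1] - 1×3) / 1 = 1; a[2] = (c[2] - 1×3) / 1 = 2. So a = [1, 1, 2]. Check by forward convolution: c[0] = 1×1 = 1; c[1] = 1×3 + 1×1 = 4; c[2] = 1×3 + 2×1 = 5; c[3] = 2×3 = 6

[1, 1, 2]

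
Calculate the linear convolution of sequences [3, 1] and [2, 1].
y[0] = 3×2 = 6; y[1] = 3×1 + 1×2 = 5; y[2] = 1×1 = 1

[6, 5, 1]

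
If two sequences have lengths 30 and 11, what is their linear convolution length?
Linear/full convolution length: m + n - 1 = 30 + 11 - 1 = 40

40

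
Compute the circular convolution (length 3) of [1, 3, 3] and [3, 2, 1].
Use y[k] = Σ_j s[j]·t[(k-j) mod 3]. y[0] = 1×3 + 3×1 + 3×2 = 12; y[1] = 1×2 + 3×3 + 3×1 = 14; y[2] = 1×1 + 3×2 + 3×3 = 16. Result: [12, 14, 16]

[12, 14, 16]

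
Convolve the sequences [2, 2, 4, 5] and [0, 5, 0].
y[0] = 2×0 = 0; y[1] = 2×5 + 2×0 = 10; y[2] = 2×0 + 2×5 + 4×0 = 10; y[3] = 2×0 + 4×5 + 5×0 = 20; y[4] = 4×0 + 5×5 = 25; y[5] = 5×0 = 0

[0, 10, 10, 20, 25, 0]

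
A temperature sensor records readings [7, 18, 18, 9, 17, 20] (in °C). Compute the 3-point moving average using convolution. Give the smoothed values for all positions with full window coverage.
3-point moving average kernel = [1, 1, 1]. Apply in 'valid' mode (full window coverage): avg[0] = (7 + 18 + 18) / 3 = 14.33; avg[1] = (18 + 18 + 9) / 3 = 15.0; avg[2] = (18 + 9 + 17) / 3 = 14.67; avg[3] = (9 + 17 + 20) / 3 = 15.33. Smoothed values: [14.33, 15.0, 14.67, 15.33]

[14.33, 15.0, 14.67, 15.33]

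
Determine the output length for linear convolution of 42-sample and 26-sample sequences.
Linear/full convolution length: m + n - 1 = 42 + 26 - 1 = 67

67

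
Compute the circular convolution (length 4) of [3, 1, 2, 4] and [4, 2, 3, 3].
Use y[k] = Σ_j x[j]·h[(k-j) mod 4]. y[0] = 3×4 + 1×3 + 2×3 + 4×2 = 29; y[1] = 3×2 + 1×4 + 2×3 + 4×3 = 28; y[2] = 3×3 + 1×2 + 2×4 + 4×3 = 31; y[3] = 3×3 + 1×3 + 2×2 + 4×4 = 32. Result: [29, 28, 31, 32]

[29, 28, 31, 32]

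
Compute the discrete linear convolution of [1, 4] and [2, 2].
y[0] = 1×2 = 2; y[1] = 1×2 + 4×2 = 10; y[2] = 4×2 = 8

[2, 10, 8]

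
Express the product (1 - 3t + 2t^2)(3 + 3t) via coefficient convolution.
Ascending coefficients: a = [1, -3, 2], b = [3, 3]. c[0] = 1×3 = 3; c[1] = 1×3 + -3×3 = -6; c[2] = -3×3 + 2×3 = -3; c[3] = 2×3 = 6. Result coefficients: [3, -6, -3, 6] → 3 - 6t - 3t^2 + 6t^3

3 - 6t - 3t^2 + 6t^3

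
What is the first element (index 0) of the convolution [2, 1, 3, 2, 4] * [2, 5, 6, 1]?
Use y[k] = Σ_i a[i]·b[k-i] at k=0. y[0] = 2×2 = 4

4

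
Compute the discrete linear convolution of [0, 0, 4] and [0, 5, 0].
y[0] = 0×0 = 0; y[1] = 0×5 + 0×0 = 0; y[2] = 0×0 + 0×5 + 4×0 = 0; y[3] = 0×0 + 4×5 = 20; y[4] = 4×0 = 0

[0, 0, 0, 20, 0]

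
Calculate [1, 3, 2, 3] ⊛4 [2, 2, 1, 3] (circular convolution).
Use y[k] = Σ_j a[j]·b[(k-j) mod 4]. y[0] = 1×2 + 3×3 + 2×1 + 3×2 = 19; y[1] = 1×2 + 3×2 + 2×3 + 3×1 = 17; y[2] = 1×1 + 3×2 + 2×2 + 3×3 = 20; y[3] = 1×3 + 3×1 + 2×2 + 3×2 = 16. Result: [19, 17, 20, 16]

[19, 17, 20, 16]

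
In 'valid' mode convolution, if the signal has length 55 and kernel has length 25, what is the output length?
'Valid' mode counts only positions where the kernel fully overlaps the signal: m - n + 1 = 55 - 25 + 1 = 31

31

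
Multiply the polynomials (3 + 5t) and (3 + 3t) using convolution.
Ascending coefficients: a = [3, 5], b = [3, 3]. c[0] = 3×3 = 9; c[1] = 3×3 + 5×3 = 24; c[2] = 5×3 = 15. Result coefficients: [9, 24, 15] → 9 + 24t + 15t^2

9 + 24t + 15t^2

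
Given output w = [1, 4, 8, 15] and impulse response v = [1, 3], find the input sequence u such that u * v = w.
Deconvolve w=[1, 4, 8, 15] by v=[1, 3]. Since v[0]=1, solve forward: u[0] = w[0] / 1 = 1; u[1] = (w[1] - 1×3) / 1 = 1; u[2] = (w[2] - 1×3) / 1 = 5. So u = [1, 1, 5]. Check by forward convolution: w[0] = 1×1 = 1; w[1] = 1×3 + 1×1 = 4; w[2] = 1×3 + 5×1 = 8; w[3] = 5×3 = 15

[1, 1, 5]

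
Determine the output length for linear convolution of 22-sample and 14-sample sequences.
Linear/full convolution length: m + n - 1 = 22 + 14 - 1 = 35

35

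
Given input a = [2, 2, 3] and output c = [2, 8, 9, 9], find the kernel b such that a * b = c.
Output length 4 = len(a) + len(b) - 1 ⇒ len(b) = 2. Solve b forward using b[k] = (c[k] - Σ_{i≥1} a[i]·b[k-i]) / a[0]: b[0] = c[0] / a[0] = 2 / 2 = 1; b[1] = (c[1] - 2×1) / a[0] = (8 - 2×1) / 2 = 3. So b = [1, 3]. Forward-check [2, 2, 3] * [1, 3]: c[0] = 2×1 = 2; c[1] = 2×3 + 2×1 = 8; c[2] = 2×3 + 3×1 = 9; c[3] = 3×3 = 9 → [2, 8, 9, 9] ✓

[1, 3]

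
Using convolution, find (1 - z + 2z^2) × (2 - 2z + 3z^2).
Ascending coefficients: a = [1, -1, 2], b = [2, -2, 3]. c[0] = 1×2 = 2; c[1] = 1×-2 + -1×2 = -4; c[2] = 1×3 + -1×-2 + 2×2 = 9; c[3] = -1×3 + 2×-2 = -7; c[4] = 2×3 = 6. Result coefficients: [2, -4, 9, -7, 6] → 2 - 4z + 9z^2 - 7z^3 + 6z^4

2 - 4z + 9z^2 - 7z^3 + 6z^4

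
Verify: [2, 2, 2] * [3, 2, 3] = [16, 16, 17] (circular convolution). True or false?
Recompute circular convolution of [2, 2, 2] and [3, 2, 3]: y[0] = 2×3 + 2×3 + 2×2 = 16; y[1] = 2×2 + 2×3 + 2×3 = 16; y[2] = 2×3 + 2×2 + 2×3 = 16 → [16, 16, 16]. Compare to given [16, 16, 17]: they differ at index 2: given 17, correct 16, so answer: No

No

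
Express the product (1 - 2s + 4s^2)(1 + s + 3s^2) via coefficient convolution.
Ascending coefficients: a = [1, -2, 4], b = [1, 1, 3]. c[0] = 1×1 = 1; c[1] = 1×1 + -2×1 = -1; c[2] = 1×3 + -2×1 + 4×1 = 5; c[3] = -2×3 + 4×1 = -2; c[4] = 4×3 = 12. Result coefficients: [1, -1, 5, -2, 12] → 1 - s + 5s^2 - 2s^3 + 12s^4

1 - s + 5s^2 - 2s^3 + 12s^4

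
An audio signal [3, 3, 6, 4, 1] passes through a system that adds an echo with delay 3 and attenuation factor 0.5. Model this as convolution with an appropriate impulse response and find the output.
Direct-path + delayed-attenuated-path model → impulse response h = [1, 0, 0, 0.5] (1 at lag 0, 0.5 at lag 3). Output y[n] = x[n] + 0.5·x[n - 3] (with x[n] = 0 outside 0..4): y[0] = 3 + 0.5×0 = 3; y[1] = 3 + 0.5×0 = 3; y[2] = 6 + 0.5×0 = 6; y[3] = 4 + 0.5×3 = 5.5; y[4] = 1 + 0.5×3 = 2.5; y[5] = 0 + 0.5×6 = 3.0; y[6] = 0 + 0.5×4 = 2.0; y[7] = 0 + 0.5×1 = 0.5. So y = [3, 3, 6, 5.5, 2.5, 3.0, 2.0, 0.5]

[3, 3, 6, 5.5, 2.5, 3.0, 2.0, 0.5]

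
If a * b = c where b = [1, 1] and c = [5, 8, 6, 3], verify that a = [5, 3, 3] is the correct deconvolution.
Forward-compute [5, 3, 3] * [1, 1]: c[0] = 5×1 = 5; c[1] = 5×1 + 3×1 = 8; c[2] = 3×1 + 3×1 = 6; c[3] = 3×1 = 3 → [5, 8, 6, 3]. Matches given c = [5, 8, 6, 3], so verified.

Verified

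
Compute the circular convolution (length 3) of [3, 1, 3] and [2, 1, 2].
Use y[k] = Σ_j x[j]·h[(k-j) mod 3]. y[0] = 3×2 + 1×2 + 3×1 = 11; y[1] = 3×1 + 1×2 + 3×2 = 11; y[2] = 3×2 + 1×1 + 3×2 = 13. Result: [11, 11, 13]

[11, 11, 13]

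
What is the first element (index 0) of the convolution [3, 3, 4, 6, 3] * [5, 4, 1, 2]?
Use y[k] = Σ_i a[i]·b[k-i] at k=0. y[0] = 3×5 = 15

15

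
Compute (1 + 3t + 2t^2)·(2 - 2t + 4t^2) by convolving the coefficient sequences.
Ascending coefficients: a = [1, 3, 2], b = [2, -2, 4]. c[0] = 1×2 = 2; c[1] = 1×-2 + 3×2 = 4; c[2] = 1×4 + 3×-2 + 2×2 = 2; c[3] = 3×4 + 2×-2 = 8; c[4] = 2×4 = 8. Result coefficients: [2, 4, 2, 8, 8] → 2 + 4t + 2t^2 + 8t^3 + 8t^4

2 + 4t + 2t^2 + 8t^3 + 8t^4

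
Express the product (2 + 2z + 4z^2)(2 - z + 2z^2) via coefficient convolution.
Ascending coefficients: a = [2, 2, 4], b = [2, -1, 2]. c[0] = 2×2 = 4; c[1] = 2×-1 + 2×2 = 2; c[2] = 2×2 + 2×-1 + 4×2 = 10; c[3] = 2×2 + 4×-1 = 0; c[4] = 4×2 = 8. Result coefficients: [4, 2, 10, 0, 8] → 4 + 2z + 10z^2 + 8z^4

4 + 2z + 10z^2 + 8z^4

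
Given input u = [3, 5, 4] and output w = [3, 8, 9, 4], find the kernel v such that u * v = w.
Output length 4 = len(u) + len(v) - 1 ⇒ len(v) = 2. Solve v forward using v[k] = (w[k] - Σ_{i≥1} u[i]·v[k-i]) / u[0]: v[0] = w[0] / u[0] = 3 / 3 = 1; v[1] = (w[1] - 5×1) / u[0] = (8 - 5×1) / 3 = 1. So v = [1, 1]. Forward-check [3, 5, 4] * [1, 1]: w[0] = 3×1 = 3; w[1] = 3×1 + 5×1 = 8; w[2] = 5×1 + 4×1 = 9; w[3] = 4×1 = 4 → [3, 8, 9, 4] ✓

[1, 1]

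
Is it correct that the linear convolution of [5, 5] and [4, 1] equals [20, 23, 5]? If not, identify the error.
Recompute linear convolution of [5, 5] and [4, 1]: y[0] = 5×4 = 20; y[1] = 5×1 + 5×4 = 25; y[2] = 5×1 = 5 → [20, 25, 5]. Compare to given [20, 23, 5]: they differ at index 1: given 23, correct 25, so answer: No

No. Error at index 1: given 23, correct 25.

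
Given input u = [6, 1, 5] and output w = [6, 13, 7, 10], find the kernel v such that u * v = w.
Output length 4 = len(u) + len(v) - 1 ⇒ len(v) = 2. Solve v forward using v[k] = (w[k] - Σ_{i≥1} u[i]·v[k-i]) / u[0]: v[0] = w[0] / u[0] = 6 / 6 = 1; v[1] = (w[1] - 1×1) / u[0] = (13 - 1×1) / 6 = 2. So v = [1, 2]. Forward-check [6, 1, 5] * [1, 2]: w[0] = 6×1 = 6; w[1] = 6×2 + 1×1 = 13; w[2] = 1×2 + 5×1 = 7; w[3] = 5×2 = 10 → [6, 13, 7, 10] ✓

[1, 2]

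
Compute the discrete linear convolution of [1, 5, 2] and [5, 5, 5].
y[0] = 1×5 = 5; y[1] = 1×5 + 5×5 = 30; y[2] = 1×5 + 5×5 + 2×5 = 40; y[3] = 5×5 + 2×5 = 35; y[4] = 2×5 = 10

[5, 30, 40, 35, 10]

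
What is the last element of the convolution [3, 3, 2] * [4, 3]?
Use y[k] = Σ_i a[i]·b[k-i] at k=3. y[3] = 2×3 = 6

6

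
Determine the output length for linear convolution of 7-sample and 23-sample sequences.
Linear/full convolution length: m + n - 1 = 7 + 23 - 1 = 29

29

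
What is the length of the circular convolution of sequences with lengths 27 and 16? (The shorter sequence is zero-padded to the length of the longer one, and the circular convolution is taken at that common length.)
Circular convolution (zero-padding the shorter input) has length max(m, n) = max(27, 16) = 27

27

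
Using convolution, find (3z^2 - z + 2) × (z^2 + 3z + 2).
Ascending coefficients: a = [2, -1, 3], b = [2, 3, 1]. c[0] = 2×2 = 4; c[1] = 2×3 + -1×2 = 4; c[2] = 2×1 + -1×3 + 3×2 = 5; c[3] = -1×1 + 3×3 = 8; c[4] = 3×1 = 3. Result coefficients: [4, 4, 5, 8, 3] → 3z^4 + 8z^3 + 5z^2 + 4z + 4

3z^4 + 8z^3 + 5z^2 + 4z + 4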